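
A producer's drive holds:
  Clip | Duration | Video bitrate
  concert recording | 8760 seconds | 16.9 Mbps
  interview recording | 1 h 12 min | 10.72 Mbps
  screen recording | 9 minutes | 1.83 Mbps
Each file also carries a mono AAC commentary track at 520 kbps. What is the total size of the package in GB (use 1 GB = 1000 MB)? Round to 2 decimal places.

Audio: 520 kbps = 0.520 Mbps.
concert recording: 17.420 Mbps × 8760 s = 152599.2 Mb
interview recording: 11.240 Mbps × 4320 s = 48556.8 Mb
screen recording: 2.350 Mbps × 540 s = 1269.0 Mb
Total: 202425.0 Mb = 25303.1 MB.
= 25.30 GB.

25.30 GB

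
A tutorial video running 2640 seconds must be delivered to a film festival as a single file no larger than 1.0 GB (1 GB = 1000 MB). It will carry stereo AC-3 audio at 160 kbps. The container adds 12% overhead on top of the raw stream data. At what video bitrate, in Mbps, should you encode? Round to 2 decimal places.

2.55 Mbps

Budget: 1.0 GB = 8000.0 Mb.
Stream payload after overhead: 8000.0 / 1.12 = 7142.9 Mb.
Total bitrate budget: 7142.9 Mb / 2640 s = 2.706 Mbps.
Audio: 160 kbps = 0.160 Mbps.
Video: 2.706 − 0.160 = 2.546 Mbps.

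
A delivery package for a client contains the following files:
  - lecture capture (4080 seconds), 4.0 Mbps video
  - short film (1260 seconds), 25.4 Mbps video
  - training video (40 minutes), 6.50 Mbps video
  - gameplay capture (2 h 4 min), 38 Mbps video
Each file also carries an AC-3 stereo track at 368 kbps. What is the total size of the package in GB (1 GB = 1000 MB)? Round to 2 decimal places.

44.03 GB

Audio: 368 kbps = 0.368 Mbps.
lecture capture: 4.368 Mbps × 4080 s = 17821.4 Mb
short film: 25.768 Mbps × 1260 s = 32467.7 Mb
training video: 6.868 Mbps × 2400 s = 16483.2 Mb
gameplay capture: 38.368 Mbps × 7440 s = 285457.9 Mb
Total: 352230.2 Mb = 44028.8 MB.
= 44.03 GB.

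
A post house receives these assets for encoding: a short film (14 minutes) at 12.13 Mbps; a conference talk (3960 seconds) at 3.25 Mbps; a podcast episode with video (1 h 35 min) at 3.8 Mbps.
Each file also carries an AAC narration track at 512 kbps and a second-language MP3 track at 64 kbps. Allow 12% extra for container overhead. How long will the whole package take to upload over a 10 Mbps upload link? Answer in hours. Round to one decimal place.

Audio total: 512 + 64 = 576 kbps = 0.576 Mbps.
short film: 12.706 Mbps × 840 s × 1.12 = 11953.8 Mb
conference talk: 3.826 Mbps × 3960 s × 1.12 = 16969.1 Mb
podcast episode with video: 4.376 Mbps × 5700 s × 1.12 = 27936.4 Mb
Total: 56859.3 Mb = 7107.4 MB.
At 10 Mbps: 56859.3 / 10 = 5686 s ≈ 1.58 hours.

1.6 hours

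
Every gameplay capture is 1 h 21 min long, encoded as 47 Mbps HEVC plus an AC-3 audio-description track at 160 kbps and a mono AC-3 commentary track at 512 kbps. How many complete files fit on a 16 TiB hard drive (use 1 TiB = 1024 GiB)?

1 h 21 min = 81 min = 4860 s
Audio total: 160 + 512 = 672 kbps = 0.672 Mbps.
Total bitrate: 47.672 Mbps.
Per item: 47.672 Mbps × 4860 s = 231,686 Mb = 28,961 MB.
Capacity: 16 TiB = 140,737,488 Mb; 607.45 items → 607 complete.

607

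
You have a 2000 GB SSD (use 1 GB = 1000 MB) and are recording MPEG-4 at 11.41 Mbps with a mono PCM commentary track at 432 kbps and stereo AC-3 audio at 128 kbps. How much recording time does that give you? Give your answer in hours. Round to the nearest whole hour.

371 hours

Audio total: 432 + 128 = 560 kbps = 0.560 Mbps.
Total bitrate: 11.41 + 0.560 = 11.970 Mbps.
Capacity: 2000 GB = 16,000,000 Mb.
Recording time: 16,000,000 / 11.970 = 1,336,675 s ≈ 371 hours.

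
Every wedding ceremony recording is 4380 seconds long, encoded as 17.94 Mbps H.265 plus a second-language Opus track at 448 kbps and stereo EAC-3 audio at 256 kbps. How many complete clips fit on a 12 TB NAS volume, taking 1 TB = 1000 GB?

1175

Audio total: 448 + 256 = 704 kbps = 0.704 Mbps.
Total bitrate: 18.644 Mbps.
Per item: 18.644 Mbps × 4380 s = 81,661 Mb = 10,208 MB.
Capacity: 12 TB = 96,000,000 Mb; 1175.60 items → 1175 complete.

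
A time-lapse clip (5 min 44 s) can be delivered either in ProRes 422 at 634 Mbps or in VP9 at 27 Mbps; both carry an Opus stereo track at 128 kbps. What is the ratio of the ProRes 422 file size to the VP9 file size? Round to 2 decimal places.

23.38

5 min 44 s = 344 s
Audio: 128 kbps = 0.128 Mbps.
ProRes 422: 634.128 Mbps × 344 s = 218140.0 Mb = 25.395 GiB.
VP9: 27.128 Mbps × 344 s = 9332.0 Mb = 1.086 GiB.
Ratio: 25.395 / 1.086 = 23.375.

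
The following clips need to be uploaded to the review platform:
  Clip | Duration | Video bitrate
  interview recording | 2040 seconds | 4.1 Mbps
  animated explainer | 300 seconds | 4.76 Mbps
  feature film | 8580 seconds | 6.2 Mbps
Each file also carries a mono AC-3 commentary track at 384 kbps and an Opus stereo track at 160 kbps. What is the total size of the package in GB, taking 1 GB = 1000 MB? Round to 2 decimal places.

8.62 GB

Audio total: 384 + 160 = 544 kbps = 0.544 Mbps.
interview recording: 4.644 Mbps × 2040 s = 9473.8 Mb
animated explainer: 5.304 Mbps × 300 s = 1591.2 Mb
feature film: 6.744 Mbps × 8580 s = 57863.5 Mb
Total: 68928.5 Mb = 8616.1 MB.
= 8.616 GB.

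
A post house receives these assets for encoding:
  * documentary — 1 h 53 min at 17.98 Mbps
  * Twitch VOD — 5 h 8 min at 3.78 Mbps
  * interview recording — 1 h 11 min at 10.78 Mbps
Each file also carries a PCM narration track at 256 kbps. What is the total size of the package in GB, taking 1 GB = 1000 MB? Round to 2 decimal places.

Audio: 256 kbps = 0.256 Mbps.
documentary: 18.236 Mbps × 6780 s = 123640.1 Mb
Twitch VOD: 4.036 Mbps × 18480 s = 74585.3 Mb
interview recording: 11.036 Mbps × 4260 s = 47013.4 Mb
Total: 245238.7 Mb = 30654.8 MB.
= 30.65 GB.

30.65 GB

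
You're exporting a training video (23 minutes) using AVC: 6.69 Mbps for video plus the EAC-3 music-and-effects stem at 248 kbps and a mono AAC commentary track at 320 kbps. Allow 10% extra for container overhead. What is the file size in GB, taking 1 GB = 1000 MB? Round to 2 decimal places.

1.38 GB

23 min = 1380 s
Audio total: 248 + 320 = 568 kbps = 0.568 Mbps.
Total bitrate: 6.69 + 0.568 = 7.258 Mbps.
Stream data: 7.258 Mbps × 1380 s = 10016.0 Mb.
With 10% container overhead: ×1.10.
11,018 Mb ÷ 8 = 1,377 MB → 1.377 GB.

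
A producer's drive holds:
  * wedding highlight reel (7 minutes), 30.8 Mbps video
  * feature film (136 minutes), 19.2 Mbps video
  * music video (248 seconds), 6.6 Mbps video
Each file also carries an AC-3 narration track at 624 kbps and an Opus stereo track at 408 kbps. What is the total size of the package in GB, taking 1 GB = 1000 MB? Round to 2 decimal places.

Audio total: 624 + 408 = 1032 kbps = 1.032 Mbps.
wedding highlight reel: 31.832 Mbps × 420 s = 13369.4 Mb
feature film: 20.232 Mbps × 8160 s = 165093.1 Mb
music video: 7.632 Mbps × 248 s = 1892.7 Mb
Total: 180355.3 Mb = 22544.4 MB.
= 22.54 GB.

22.54 GB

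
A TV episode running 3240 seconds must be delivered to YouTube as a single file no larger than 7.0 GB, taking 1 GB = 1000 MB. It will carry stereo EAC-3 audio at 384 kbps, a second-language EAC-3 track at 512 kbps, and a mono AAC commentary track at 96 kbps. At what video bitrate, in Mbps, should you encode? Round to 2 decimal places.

Budget: 7.0 GB = 56000.0 Mb.
Total bitrate budget: 56000.0 Mb / 3240 s = 17.284 Mbps.
Audio total: 384 + 512 + 96 = 992 kbps = 0.992 Mbps.
Video: 17.284 − 0.992 = 16.292 Mbps.

16.29 Mbps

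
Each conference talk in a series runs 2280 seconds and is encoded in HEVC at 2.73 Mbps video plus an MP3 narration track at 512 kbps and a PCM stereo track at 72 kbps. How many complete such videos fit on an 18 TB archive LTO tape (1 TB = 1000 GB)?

Audio total: 512 + 72 = 584 kbps = 0.584 Mbps.
Total bitrate: 3.314 Mbps.
Per item: 3.314 Mbps × 2280 s = 7,556 Mb = 944.5 MB.
Capacity: 18 TB = 144,000,000 Mb; 19057.90 items → 19057 complete.

19057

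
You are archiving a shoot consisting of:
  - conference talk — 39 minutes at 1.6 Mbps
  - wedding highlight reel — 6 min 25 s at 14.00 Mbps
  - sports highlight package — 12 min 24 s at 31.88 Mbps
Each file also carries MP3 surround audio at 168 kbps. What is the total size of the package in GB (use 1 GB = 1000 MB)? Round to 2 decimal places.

Audio: 168 kbps = 0.168 Mbps.
conference talk: 1.768 Mbps × 2340 s = 4137.1 Mb
wedding highlight reel: 14.168 Mbps × 385 s = 5454.7 Mb
sports highlight package: 32.048 Mbps × 744 s = 23843.7 Mb
Total: 33435.5 Mb = 4179.4 MB.
= 4.179 GB.

4.18 GB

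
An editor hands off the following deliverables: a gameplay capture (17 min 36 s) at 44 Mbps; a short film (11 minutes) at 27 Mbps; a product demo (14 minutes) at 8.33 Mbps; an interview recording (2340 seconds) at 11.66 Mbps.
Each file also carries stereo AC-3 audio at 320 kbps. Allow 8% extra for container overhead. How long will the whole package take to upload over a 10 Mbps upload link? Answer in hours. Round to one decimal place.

Audio: 320 kbps = 0.320 Mbps.
gameplay capture: 44.320 Mbps × 1056 s × 1.08 = 50546.1 Mb
short film: 27.320 Mbps × 660 s × 1.08 = 19473.7 Mb
product demo: 8.650 Mbps × 840 s × 1.08 = 7847.3 Mb
interview recording: 11.980 Mbps × 2340 s × 1.08 = 30275.9 Mb
Total: 108142.9 Mb = 13517.9 MB.
At 10 Mbps: 108142.9 / 10 = 10814 s ≈ 3 hours.

3.0 hours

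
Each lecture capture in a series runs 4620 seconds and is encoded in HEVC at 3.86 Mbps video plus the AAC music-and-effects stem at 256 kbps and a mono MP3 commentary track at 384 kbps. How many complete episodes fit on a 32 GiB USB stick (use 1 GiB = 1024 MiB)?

Audio total: 256 + 384 = 640 kbps = 0.640 Mbps.
Total bitrate: 4.500 Mbps.
Per item: 4.500 Mbps × 4620 s = 20,790 Mb = 2,599 MB.
Capacity: 32 GiB = 274,878 Mb; 13.22 items → 13 complete.

13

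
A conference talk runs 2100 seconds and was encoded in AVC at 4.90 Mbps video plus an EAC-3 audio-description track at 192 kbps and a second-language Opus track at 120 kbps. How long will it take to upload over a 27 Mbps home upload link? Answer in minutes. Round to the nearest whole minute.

7 minutes

Audio total: 192 + 120 = 312 kbps = 0.312 Mbps.
Total bitrate: 5.212 Mbps.
File: 5.212 Mbps × 2100 s = 10945.2 Mb.
At 27 Mbps: 10945.2 / 27 = 405.4 s ≈ 6.76 minutes.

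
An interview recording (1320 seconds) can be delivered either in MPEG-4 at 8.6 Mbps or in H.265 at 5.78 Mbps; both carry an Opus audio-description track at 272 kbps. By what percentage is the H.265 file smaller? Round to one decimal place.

31.8%

Audio: 272 kbps = 0.272 Mbps.
MPEG-4: 8.872 Mbps × 1320 s = 11711.0 Mb = 1.363 GiB.
H.265: 6.052 Mbps × 1320 s = 7988.6 Mb = 0.930 GiB.
Reduction: (1 − 0.930/1.363) × 100 = 31.79%.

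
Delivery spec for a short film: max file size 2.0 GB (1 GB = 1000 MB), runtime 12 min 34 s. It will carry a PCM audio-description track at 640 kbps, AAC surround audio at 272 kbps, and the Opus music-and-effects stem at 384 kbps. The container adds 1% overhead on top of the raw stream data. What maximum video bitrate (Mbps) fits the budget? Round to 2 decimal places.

19.71 Mbps

Budget: 2.0 GB = 16000.0 Mb.
Stream payload after overhead: 16000.0 / 1.01 = 15841.6 Mb.
12 min 34 s = 754 s
Total bitrate budget: 15841.6 Mb / 754 s = 21.010 Mbps.
Audio total: 640 + 272 + 384 = 1296 kbps = 1.296 Mbps.
Video: 21.010 − 1.296 = 19.714 Mbps.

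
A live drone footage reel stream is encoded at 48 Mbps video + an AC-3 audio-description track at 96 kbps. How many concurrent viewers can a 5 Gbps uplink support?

103

Audio: 96 kbps = 0.096 Mbps.
Per-viewer media rate: 48.096 Mbps.
5 Gbps = 5,000 Mbps; 5,000 / 48.096 = 103.96 → 103 viewers.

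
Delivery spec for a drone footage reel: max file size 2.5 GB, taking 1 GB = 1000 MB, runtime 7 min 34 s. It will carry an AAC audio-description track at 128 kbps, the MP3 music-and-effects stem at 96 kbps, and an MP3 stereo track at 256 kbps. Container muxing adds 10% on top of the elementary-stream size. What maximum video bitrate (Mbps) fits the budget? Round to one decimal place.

Budget: 2.5 GB = 20000.0 Mb.
Stream payload after overhead: 20000.0 / 1.10 = 18181.8 Mb.
7 min 34 s = 454 s
Total bitrate budget: 18181.8 Mb / 454 s = 40.048 Mbps.
Audio total: 128 + 96 + 256 = 480 kbps = 0.480 Mbps.
Video: 40.048 − 0.480 = 39.568 Mbps.

39.6 Mbps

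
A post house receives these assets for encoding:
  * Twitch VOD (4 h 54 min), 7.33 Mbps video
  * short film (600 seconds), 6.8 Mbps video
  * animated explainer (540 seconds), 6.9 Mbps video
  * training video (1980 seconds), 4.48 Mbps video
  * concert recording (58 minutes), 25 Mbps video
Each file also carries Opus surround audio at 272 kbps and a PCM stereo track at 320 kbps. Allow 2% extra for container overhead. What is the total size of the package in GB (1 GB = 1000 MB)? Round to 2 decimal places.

31.53 GB

Audio total: 272 + 320 = 592 kbps = 0.592 Mbps.
Twitch VOD: 7.922 Mbps × 17640 s × 1.02 = 142539.0 Mb
short film: 7.392 Mbps × 600 s × 1.02 = 4523.9 Mb
animated explainer: 7.492 Mbps × 540 s × 1.02 = 4126.6 Mb
training video: 5.072 Mbps × 1980 s × 1.02 = 10243.4 Mb
concert recording: 25.592 Mbps × 3480 s × 1.02 = 90841.4 Mb
Total: 252274.2 Mb = 31534.3 MB.
= 31.53 GB.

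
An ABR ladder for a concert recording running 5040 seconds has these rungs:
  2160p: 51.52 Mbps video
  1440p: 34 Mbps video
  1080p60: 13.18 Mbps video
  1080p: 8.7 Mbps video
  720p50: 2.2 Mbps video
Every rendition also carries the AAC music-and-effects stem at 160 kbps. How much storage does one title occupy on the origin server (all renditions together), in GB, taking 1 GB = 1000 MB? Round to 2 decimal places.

69.55 GB

Audio: 160 kbps = 0.160 Mbps.
Sum of rendition bitrates: (51.52+0.160) + (34+0.160) + (13.18+0.160) + (8.7+0.160) + (2.2+0.160) = 110.400 Mbps.
× 5040 s = 556,416 Mb = 69,552 MB = 69.55 GB.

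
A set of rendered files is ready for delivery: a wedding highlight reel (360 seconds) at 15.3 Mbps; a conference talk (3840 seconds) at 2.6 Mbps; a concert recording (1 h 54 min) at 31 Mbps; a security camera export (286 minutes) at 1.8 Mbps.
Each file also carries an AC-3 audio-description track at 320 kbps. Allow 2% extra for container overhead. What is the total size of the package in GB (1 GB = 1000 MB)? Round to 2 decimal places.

Audio: 320 kbps = 0.320 Mbps.
wedding highlight reel: 15.620 Mbps × 360 s × 1.02 = 5735.7 Mb
conference talk: 2.920 Mbps × 3840 s × 1.02 = 11437.1 Mb
concert recording: 31.320 Mbps × 6840 s × 1.02 = 218513.4 Mb
security camera export: 2.120 Mbps × 17160 s × 1.02 = 37106.8 Mb
Total: 272792.9 Mb = 34099.1 MB.
= 34.10 GB.

34.10 GB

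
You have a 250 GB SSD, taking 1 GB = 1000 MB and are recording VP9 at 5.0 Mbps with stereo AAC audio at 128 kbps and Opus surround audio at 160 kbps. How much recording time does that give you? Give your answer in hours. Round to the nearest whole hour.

105 hours

Audio total: 128 + 160 = 288 kbps = 0.288 Mbps.
Total bitrate: 5.0 + 0.288 = 5.288 Mbps.
Capacity: 250 GB = 2,000,000 Mb.
Recording time: 2,000,000 / 5.288 = 378,215 s ≈ 105 hours.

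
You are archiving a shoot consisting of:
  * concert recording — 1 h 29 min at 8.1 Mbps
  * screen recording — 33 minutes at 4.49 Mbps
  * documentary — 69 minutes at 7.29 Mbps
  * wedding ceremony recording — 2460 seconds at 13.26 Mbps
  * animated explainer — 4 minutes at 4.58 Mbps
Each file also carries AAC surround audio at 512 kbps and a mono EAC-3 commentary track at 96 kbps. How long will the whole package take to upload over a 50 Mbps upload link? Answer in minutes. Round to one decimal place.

Audio total: 512 + 96 = 608 kbps = 0.608 Mbps.
concert recording: 8.708 Mbps × 5340 s = 46500.7 Mb
screen recording: 5.098 Mbps × 1980 s = 10094.0 Mb
documentary: 7.898 Mbps × 4140 s = 32697.7 Mb
wedding ceremony recording: 13.868 Mbps × 2460 s = 34115.3 Mb
animated explainer: 5.188 Mbps × 240 s = 1245.1 Mb
Total: 124652.9 Mb = 15581.6 MB.
At 50 Mbps: 124652.9 / 50 = 2493 s ≈ 41.6 minutes.

41.6 minutes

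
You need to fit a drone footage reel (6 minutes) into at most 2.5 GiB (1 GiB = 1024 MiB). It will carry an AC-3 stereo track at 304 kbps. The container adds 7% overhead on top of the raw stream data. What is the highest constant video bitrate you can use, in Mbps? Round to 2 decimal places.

Budget: 2.5 GiB = 21474.8 Mb.
Stream payload after overhead: 21474.8 / 1.07 = 20069.9 Mb.
6 min = 360 s
Total bitrate budget: 20069.9 Mb / 360 s = 55.750 Mbps.
Audio: 304 kbps = 0.304 Mbps.
Video: 55.750 − 0.304 = 55.446 Mbps.

55.45 Mbps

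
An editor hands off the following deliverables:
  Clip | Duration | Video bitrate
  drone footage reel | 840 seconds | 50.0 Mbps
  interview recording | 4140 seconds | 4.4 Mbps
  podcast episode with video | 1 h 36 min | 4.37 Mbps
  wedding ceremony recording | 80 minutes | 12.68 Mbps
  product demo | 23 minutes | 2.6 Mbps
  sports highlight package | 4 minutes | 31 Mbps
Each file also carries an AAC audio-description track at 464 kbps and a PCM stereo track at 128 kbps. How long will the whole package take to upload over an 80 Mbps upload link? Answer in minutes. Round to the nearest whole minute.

35 minutes

Audio total: 464 + 128 = 592 kbps = 0.592 Mbps.
drone footage reel: 50.592 Mbps × 840 s = 42497.3 Mb
interview recording: 4.992 Mbps × 4140 s = 20666.9 Mb
podcast episode with video: 4.962 Mbps × 5760 s = 28581.1 Mb
wedding ceremony recording: 13.272 Mbps × 4800 s = 63705.6 Mb
product demo: 3.192 Mbps × 1380 s = 4405.0 Mb
sports highlight package: 31.592 Mbps × 240 s = 7582.1 Mb
Total: 167437.9 Mb = 20929.7 MB.
At 80 Mbps: 167437.9 / 80 = 2093 s ≈ 34.9 minutes.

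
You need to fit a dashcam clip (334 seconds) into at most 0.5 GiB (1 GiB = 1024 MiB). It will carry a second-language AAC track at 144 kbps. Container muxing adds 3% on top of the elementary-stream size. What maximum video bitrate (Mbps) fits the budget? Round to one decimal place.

Budget: 0.5 GiB = 4295.0 Mb.
Stream payload after overhead: 4295.0 / 1.03 = 4169.9 Mb.
Total bitrate budget: 4169.9 Mb / 334 s = 12.485 Mbps.
Audio: 144 kbps = 0.144 Mbps.
Video: 12.485 − 0.144 = 12.341 Mbps.

12.3 Mbps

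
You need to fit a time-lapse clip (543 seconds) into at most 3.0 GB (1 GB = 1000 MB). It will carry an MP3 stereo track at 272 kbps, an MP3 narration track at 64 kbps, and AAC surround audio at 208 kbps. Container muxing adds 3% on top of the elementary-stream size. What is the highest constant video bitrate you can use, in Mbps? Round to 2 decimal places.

Budget: 3.0 GB = 24000.0 Mb.
Stream payload after overhead: 24000.0 / 1.03 = 23301.0 Mb.
Total bitrate budget: 23301.0 Mb / 543 s = 42.912 Mbps.
Audio total: 272 + 64 + 208 = 544 kbps = 0.544 Mbps.
Video: 42.912 − 0.544 = 42.368 Mbps.

42.37 Mbps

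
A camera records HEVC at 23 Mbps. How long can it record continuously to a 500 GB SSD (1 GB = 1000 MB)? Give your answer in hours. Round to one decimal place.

48.3 hours

Capacity: 500 GB = 4,000,000 Mb.
Recording time: 4,000,000 / 23.000 = 173,913 s ≈ 48.3 hours.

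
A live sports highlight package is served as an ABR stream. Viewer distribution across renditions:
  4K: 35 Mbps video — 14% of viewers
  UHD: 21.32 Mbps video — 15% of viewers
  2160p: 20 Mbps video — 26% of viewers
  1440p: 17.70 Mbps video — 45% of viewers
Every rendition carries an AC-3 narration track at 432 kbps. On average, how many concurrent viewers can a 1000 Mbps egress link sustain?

46

Audio: 432 kbps = 0.432 Mbps.
Average per-viewer bitrate: 0.14×35.432 + 0.15×21.752 + 0.26×20.432 + 0.45×18.132 = 21.695 Mbps.
1000 Mbps = 1,000 Mbps; 1,000 / 21.695 = 46.09 → 46.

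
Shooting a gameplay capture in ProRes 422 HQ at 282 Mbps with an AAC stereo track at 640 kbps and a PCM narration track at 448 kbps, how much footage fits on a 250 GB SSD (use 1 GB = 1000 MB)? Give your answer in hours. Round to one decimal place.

2.0 hours

Audio total: 640 + 448 = 1088 kbps = 1.088 Mbps.
Total bitrate: 282 + 1.088 = 283.088 Mbps.
Capacity: 250 GB = 2,000,000 Mb.
Recording time: 2,000,000 / 283.088 = 7,065 s ≈ 1.96 hours.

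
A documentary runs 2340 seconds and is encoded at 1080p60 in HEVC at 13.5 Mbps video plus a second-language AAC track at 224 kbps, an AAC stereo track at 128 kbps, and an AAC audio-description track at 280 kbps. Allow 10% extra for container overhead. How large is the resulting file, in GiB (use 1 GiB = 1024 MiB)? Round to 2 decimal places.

4.23 GiB

Audio total: 224 + 128 + 280 = 632 kbps = 0.632 Mbps.
Total bitrate: 13.5 + 0.632 = 14.132 Mbps.
Stream data: 14.132 Mbps × 2340 s = 33068.9 Mb.
With 10% container overhead: ×1.10.
36,376 Mb = 4,546,971,000 bytes ÷ 1,073,741,824 = 4.235 GiB.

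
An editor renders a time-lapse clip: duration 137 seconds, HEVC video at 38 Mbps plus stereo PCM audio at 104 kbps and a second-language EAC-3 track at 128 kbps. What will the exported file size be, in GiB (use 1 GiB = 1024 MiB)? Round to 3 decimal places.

0.610 GiB

Audio total: 104 + 128 = 232 kbps = 0.232 Mbps.
Total bitrate: 38 + 0.232 = 38.232 Mbps.
Stream data: 38.232 Mbps × 137 s = 5237.8 Mb.
5,238 Mb = 654,723,000 bytes ÷ 1,073,741,824 = 0.6098 GiB.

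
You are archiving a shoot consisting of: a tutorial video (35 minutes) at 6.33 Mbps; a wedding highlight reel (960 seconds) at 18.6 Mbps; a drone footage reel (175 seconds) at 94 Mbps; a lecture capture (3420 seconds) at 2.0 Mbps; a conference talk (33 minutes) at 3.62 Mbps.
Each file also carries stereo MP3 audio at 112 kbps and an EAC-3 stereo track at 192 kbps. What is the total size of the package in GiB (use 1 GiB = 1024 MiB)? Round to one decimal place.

Audio total: 112 + 192 = 304 kbps = 0.304 Mbps.
tutorial video: 6.634 Mbps × 2100 s = 13931.4 Mb
wedding highlight reel: 18.904 Mbps × 960 s = 18147.8 Mb
drone footage reel: 94.304 Mbps × 175 s = 16503.2 Mb
lecture capture: 2.304 Mbps × 3420 s = 7879.7 Mb
conference talk: 3.924 Mbps × 1980 s = 7769.5 Mb
Total: 64231.6 Mb = 8029.0 MB.
= 7.478 GiB.

7.5 GiB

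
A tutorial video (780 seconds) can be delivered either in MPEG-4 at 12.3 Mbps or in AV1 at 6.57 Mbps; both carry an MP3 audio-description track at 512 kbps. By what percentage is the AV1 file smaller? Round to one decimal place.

44.7%

Audio: 512 kbps = 0.512 Mbps.
MPEG-4: 12.812 Mbps × 780 s = 9993.4 Mb = 1.249 GB.
AV1: 7.082 Mbps × 780 s = 5524.0 Mb = 0.690 GB.
Reduction: (1 − 0.690/1.249) × 100 = 44.72%.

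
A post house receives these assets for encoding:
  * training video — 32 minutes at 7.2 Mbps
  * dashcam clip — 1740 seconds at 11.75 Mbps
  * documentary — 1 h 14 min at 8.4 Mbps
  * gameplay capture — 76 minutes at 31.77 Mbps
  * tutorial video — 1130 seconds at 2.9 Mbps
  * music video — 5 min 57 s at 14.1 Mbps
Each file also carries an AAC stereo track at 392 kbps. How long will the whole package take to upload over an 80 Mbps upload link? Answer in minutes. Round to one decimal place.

48.0 minutes

Audio: 392 kbps = 0.392 Mbps.
training video: 7.592 Mbps × 1920 s = 14576.6 Mb
dashcam clip: 12.142 Mbps × 1740 s = 21127.1 Mb
documentary: 8.792 Mbps × 4440 s = 39036.5 Mb
gameplay capture: 32.162 Mbps × 4560 s = 146658.7 Mb
tutorial video: 3.292 Mbps × 1130 s = 3720.0 Mb
music video: 14.492 Mbps × 357 s = 5173.6 Mb
Total: 230292.5 Mb = 28786.6 MB.
At 80 Mbps: 230292.5 / 80 = 2879 s ≈ 48 minutes.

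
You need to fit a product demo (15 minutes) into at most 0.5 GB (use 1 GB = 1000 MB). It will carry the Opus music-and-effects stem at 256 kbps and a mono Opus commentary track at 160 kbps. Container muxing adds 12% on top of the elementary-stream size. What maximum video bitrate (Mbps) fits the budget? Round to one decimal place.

3.6 Mbps

Budget: 0.5 GB = 4000.0 Mb.
Stream payload after overhead: 4000.0 / 1.12 = 3571.4 Mb.
15 min = 900 s
Total bitrate budget: 3571.4 Mb / 900 s = 3.968 Mbps.
Audio total: 256 + 160 = 416 kbps = 0.416 Mbps.
Video: 3.968 − 0.416 = 3.552 Mbps.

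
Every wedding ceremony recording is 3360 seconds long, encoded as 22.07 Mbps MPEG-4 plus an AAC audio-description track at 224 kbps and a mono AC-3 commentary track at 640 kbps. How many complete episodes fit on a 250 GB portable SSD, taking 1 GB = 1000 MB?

25

Audio total: 224 + 640 = 864 kbps = 0.864 Mbps.
Total bitrate: 22.934 Mbps.
Per item: 22.934 Mbps × 3360 s = 77,058 Mb = 9,632 MB.
Capacity: 250 GB = 2,000,000 Mb; 25.95 items → 25 complete.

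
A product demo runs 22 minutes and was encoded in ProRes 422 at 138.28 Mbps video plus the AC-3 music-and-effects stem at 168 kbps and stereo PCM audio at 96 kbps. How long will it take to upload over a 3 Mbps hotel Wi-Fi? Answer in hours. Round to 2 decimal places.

16.93 hours

22 min = 1320 s
Audio total: 168 + 96 = 264 kbps = 0.264 Mbps.
Total bitrate: 138.544 Mbps.
File: 138.544 Mbps × 1320 s = 182878.1 Mb.
At 3 Mbps: 182878.1 / 3 = 60959.4 s ≈ 16.9 hours.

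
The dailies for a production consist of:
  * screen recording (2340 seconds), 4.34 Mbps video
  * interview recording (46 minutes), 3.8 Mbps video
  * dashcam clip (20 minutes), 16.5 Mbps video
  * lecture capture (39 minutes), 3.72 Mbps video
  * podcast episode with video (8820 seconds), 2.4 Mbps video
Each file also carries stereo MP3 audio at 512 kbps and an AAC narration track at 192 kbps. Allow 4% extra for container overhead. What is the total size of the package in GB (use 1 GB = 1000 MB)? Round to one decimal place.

10.7 GB

Audio total: 512 + 192 = 704 kbps = 0.704 Mbps.
screen recording: 5.044 Mbps × 2340 s × 1.04 = 12275.1 Mb
interview recording: 4.504 Mbps × 2760 s × 1.04 = 12928.3 Mb
dashcam clip: 17.204 Mbps × 1200 s × 1.04 = 21470.6 Mb
lecture capture: 4.424 Mbps × 2340 s × 1.04 = 10766.2 Mb
podcast episode with video: 3.104 Mbps × 8820 s × 1.04 = 28472.4 Mb
Total: 85912.6 Mb = 10739.1 MB.
= 10.74 GB.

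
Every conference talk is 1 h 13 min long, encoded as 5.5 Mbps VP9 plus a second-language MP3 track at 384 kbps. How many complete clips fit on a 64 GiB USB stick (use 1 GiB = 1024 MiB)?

1 h 13 min = 73 min = 4380 s
Audio: 384 kbps = 0.384 Mbps.
Total bitrate: 5.884 Mbps.
Per item: 5.884 Mbps × 4380 s = 25,772 Mb = 3,221 MB.
Capacity: 64 GiB = 549,756 Mb; 21.33 items → 21 complete.

21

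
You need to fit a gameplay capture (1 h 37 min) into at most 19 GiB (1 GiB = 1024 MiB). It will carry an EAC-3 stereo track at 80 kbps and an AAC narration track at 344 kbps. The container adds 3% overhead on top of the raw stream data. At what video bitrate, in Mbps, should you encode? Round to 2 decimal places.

26.80 Mbps

Budget: 19 GiB = 163208.8 Mb.
Stream payload after overhead: 163208.8 / 1.03 = 158455.1 Mb.
1 h 37 min = 97 min = 5820 s
Total bitrate budget: 158455.1 Mb / 5820 s = 27.226 Mbps.
Audio total: 80 + 344 = 424 kbps = 0.424 Mbps.
Video: 27.226 − 0.424 = 26.802 Mbps.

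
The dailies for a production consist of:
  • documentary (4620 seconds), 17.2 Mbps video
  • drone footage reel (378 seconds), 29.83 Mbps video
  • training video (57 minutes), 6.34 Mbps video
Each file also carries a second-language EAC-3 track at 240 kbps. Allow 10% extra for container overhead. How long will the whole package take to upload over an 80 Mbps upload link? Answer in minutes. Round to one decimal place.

26.2 minutes

Audio: 240 kbps = 0.240 Mbps.
documentary: 17.440 Mbps × 4620 s × 1.10 = 88630.1 Mb
drone footage reel: 30.070 Mbps × 378 s × 1.10 = 12503.1 Mb
training video: 6.580 Mbps × 3420 s × 1.10 = 24754.0 Mb
Total: 125887.1 Mb = 15735.9 MB.
At 80 Mbps: 125887.1 / 80 = 1574 s ≈ 26.2 minutes.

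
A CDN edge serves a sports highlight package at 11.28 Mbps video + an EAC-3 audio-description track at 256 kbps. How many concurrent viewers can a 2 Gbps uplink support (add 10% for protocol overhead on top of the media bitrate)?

Audio: 256 kbps = 0.256 Mbps.
Per-viewer media rate: 11.536 Mbps.
On the wire with 10% overhead: 12.690 Mbps.
2 Gbps = 2,000 Mbps; 2,000 / 12.690 = 157.61 → 157 viewers.

157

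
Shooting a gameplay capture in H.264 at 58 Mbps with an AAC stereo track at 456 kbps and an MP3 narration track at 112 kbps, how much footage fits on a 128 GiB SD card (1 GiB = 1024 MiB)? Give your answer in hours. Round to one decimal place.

Audio total: 456 + 112 = 568 kbps = 0.568 Mbps.
Total bitrate: 58 + 0.568 = 58.568 Mbps.
Capacity: 128 GiB = 1,099,512 Mb.
Recording time: 1,099,512 / 58.568 = 18,773 s ≈ 5.21 hours.

5.2 hours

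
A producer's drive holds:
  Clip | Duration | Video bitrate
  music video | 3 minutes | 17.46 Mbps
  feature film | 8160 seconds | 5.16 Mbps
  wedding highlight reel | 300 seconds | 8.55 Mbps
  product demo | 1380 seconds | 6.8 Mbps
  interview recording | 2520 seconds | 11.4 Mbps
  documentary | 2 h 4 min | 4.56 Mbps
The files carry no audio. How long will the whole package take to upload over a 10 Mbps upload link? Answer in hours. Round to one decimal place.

music video: 17.460 Mbps × 180 s = 3142.8 Mb
feature film: 5.160 Mbps × 8160 s = 42105.6 Mb
wedding highlight reel: 8.550 Mbps × 300 s = 2565.0 Mb
product demo: 6.800 Mbps × 1380 s = 9384.0 Mb
interview recording: 11.400 Mbps × 2520 s = 28728.0 Mb
documentary: 4.560 Mbps × 7440 s = 33926.4 Mb
Total: 119851.8 Mb = 14981.5 MB.
At 10 Mbps: 119851.8 / 10 = 11985 s ≈ 3.33 hours.

3.3 hours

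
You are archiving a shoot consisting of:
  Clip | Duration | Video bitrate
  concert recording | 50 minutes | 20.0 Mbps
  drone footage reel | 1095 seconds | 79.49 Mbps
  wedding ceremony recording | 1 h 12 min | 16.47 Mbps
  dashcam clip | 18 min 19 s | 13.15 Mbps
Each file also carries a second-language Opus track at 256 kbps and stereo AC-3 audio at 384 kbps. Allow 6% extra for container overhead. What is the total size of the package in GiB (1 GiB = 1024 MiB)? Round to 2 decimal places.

29.46 GiB

Audio total: 256 + 384 = 640 kbps = 0.640 Mbps.
concert recording: 20.640 Mbps × 3000 s × 1.06 = 65635.2 Mb
drone footage reel: 80.130 Mbps × 1095 s × 1.06 = 93006.9 Mb
wedding ceremony recording: 17.110 Mbps × 4320 s × 1.06 = 78350.1 Mb
dashcam clip: 13.790 Mbps × 1099 s × 1.06 = 16064.5 Mb
Total: 253056.7 Mb = 31632.1 MB.
= 29.46 GiB.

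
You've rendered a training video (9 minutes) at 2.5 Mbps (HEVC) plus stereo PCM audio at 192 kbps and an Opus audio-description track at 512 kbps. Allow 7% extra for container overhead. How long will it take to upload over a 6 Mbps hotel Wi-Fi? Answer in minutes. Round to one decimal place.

9 min = 540 s
Audio total: 192 + 512 = 704 kbps = 0.704 Mbps.
Total bitrate: 3.204 Mbps.
File: 3.204 Mbps × 540 s = 1730.2 Mb.
With 7% container overhead: ×1.07. → 1851.3 Mb.
At 6 Mbps: 1851.3 / 6 = 308.5 s ≈ 5.14 minutes.

5.1 minutes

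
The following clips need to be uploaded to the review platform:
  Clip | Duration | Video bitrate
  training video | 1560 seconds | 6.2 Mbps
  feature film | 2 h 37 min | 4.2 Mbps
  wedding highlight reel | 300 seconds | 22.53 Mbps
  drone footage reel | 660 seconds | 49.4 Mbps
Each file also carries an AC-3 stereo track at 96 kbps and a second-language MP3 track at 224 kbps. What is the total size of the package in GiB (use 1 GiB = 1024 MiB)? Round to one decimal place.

10.8 GiB

Audio total: 96 + 224 = 320 kbps = 0.320 Mbps.
training video: 6.520 Mbps × 1560 s = 10171.2 Mb
feature film: 4.520 Mbps × 9420 s = 42578.4 Mb
wedding highlight reel: 22.850 Mbps × 300 s = 6855.0 Mb
drone footage reel: 49.720 Mbps × 660 s = 32815.2 Mb
Total: 92419.8 Mb = 11552.5 MB.
= 10.76 GiB.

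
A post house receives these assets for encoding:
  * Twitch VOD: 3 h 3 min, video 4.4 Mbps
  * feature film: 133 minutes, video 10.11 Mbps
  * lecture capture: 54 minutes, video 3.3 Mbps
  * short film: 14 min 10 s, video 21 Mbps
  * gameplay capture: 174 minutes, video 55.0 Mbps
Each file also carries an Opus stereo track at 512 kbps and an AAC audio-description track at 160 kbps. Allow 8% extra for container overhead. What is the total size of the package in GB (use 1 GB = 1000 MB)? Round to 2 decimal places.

101.82 GB

Audio total: 512 + 160 = 672 kbps = 0.672 Mbps.
Twitch VOD: 5.072 Mbps × 10980 s × 1.08 = 60145.8 Mb
feature film: 10.782 Mbps × 7980 s × 1.08 = 92923.6 Mb
lecture capture: 3.972 Mbps × 3240 s × 1.08 = 13898.8 Mb
short film: 21.672 Mbps × 850 s × 1.08 = 19894.9 Mb
gameplay capture: 55.672 Mbps × 10440 s × 1.08 = 627712.9 Mb
Total: 814576.0 Mb = 101822.0 MB.
= 101.8 GB.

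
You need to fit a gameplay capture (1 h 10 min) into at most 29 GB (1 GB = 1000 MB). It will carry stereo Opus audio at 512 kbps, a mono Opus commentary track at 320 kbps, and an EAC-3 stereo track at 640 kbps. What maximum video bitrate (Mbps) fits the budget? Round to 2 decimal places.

Budget: 29 GB = 232000.0 Mb.
1 h 10 min = 70 min = 4200 s
Total bitrate budget: 232000.0 Mb / 4200 s = 55.238 Mbps.
Audio total: 512 + 320 + 640 = 1472 kbps = 1.472 Mbps.
Video: 55.238 − 1.472 = 53.766 Mbps.

53.77 Mbps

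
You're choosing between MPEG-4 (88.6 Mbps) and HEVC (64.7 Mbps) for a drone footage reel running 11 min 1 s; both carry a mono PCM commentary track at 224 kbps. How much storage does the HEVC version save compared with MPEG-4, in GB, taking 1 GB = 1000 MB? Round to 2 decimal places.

11 min 1 s = 661 s
Audio: 224 kbps = 0.224 Mbps.
MPEG-4: 88.824 Mbps × 661 s = 58712.7 Mb = 7.339 GB.
HEVC: 64.924 Mbps × 661 s = 42914.8 Mb = 5.364 GB.
Saving: 7.339 − 5.364 = 1.975 GB.

1.97 GB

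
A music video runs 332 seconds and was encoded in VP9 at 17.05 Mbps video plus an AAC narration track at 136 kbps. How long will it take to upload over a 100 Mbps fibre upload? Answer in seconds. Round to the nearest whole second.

57 seconds

Audio: 136 kbps = 0.136 Mbps.
Total bitrate: 17.186 Mbps.
File: 17.186 Mbps × 332 s = 5705.8 Mb.
At 100 Mbps: 5705.8 / 100 = 57.1 s ≈ 57.1 seconds.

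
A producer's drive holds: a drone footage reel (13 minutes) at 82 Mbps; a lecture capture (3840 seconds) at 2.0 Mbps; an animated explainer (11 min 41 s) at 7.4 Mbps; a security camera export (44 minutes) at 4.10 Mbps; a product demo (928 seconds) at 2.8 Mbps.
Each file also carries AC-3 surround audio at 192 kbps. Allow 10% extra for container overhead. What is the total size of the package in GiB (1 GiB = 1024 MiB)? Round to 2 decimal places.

11.78 GiB

Audio: 192 kbps = 0.192 Mbps.
drone footage reel: 82.192 Mbps × 780 s × 1.10 = 70520.7 Mb
lecture capture: 2.192 Mbps × 3840 s × 1.10 = 9259.0 Mb
animated explainer: 7.592 Mbps × 701 s × 1.10 = 5854.2 Mb
security camera export: 4.292 Mbps × 2640 s × 1.10 = 12464.0 Mb
product demo: 2.992 Mbps × 928 s × 1.10 = 3054.2 Mb
Total: 101152.1 Mb = 12644.0 MB.
= 11.78 GiB.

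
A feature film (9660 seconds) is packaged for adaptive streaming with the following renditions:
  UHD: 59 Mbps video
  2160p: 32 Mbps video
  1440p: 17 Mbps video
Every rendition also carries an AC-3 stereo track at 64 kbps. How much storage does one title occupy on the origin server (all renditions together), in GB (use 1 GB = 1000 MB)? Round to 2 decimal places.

130.64 GB

Audio: 64 kbps = 0.064 Mbps.
Sum of rendition bitrates: (59+0.064) + (32+0.064) + (17+0.064) = 108.192 Mbps.
× 9660 s = 1,045,135 Mb = 130,642 MB = 130.6 GB.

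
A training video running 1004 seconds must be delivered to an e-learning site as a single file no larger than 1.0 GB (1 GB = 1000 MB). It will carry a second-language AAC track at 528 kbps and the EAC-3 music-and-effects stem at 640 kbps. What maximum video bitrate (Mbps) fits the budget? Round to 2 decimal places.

6.80 Mbps

Budget: 1.0 GB = 8000.0 Mb.
Total bitrate budget: 8000.0 Mb / 1004 s = 7.968 Mbps.
Audio total: 528 + 640 = 1168 kbps = 1.168 Mbps.
Video: 7.968 − 1.168 = 6.800 Mbps.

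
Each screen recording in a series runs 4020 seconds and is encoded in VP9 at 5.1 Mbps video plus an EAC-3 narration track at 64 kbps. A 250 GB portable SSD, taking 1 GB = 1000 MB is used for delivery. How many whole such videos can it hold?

Audio: 64 kbps = 0.064 Mbps.
Total bitrate: 5.164 Mbps.
Per item: 5.164 Mbps × 4020 s = 20,759 Mb = 2,595 MB.
Capacity: 250 GB = 2,000,000 Mb; 96.34 items → 96 complete.

96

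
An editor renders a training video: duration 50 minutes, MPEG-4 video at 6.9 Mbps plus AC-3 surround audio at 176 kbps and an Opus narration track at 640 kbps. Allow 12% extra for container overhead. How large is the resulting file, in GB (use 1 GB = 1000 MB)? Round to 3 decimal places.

3.241 GB

50 min = 3000 s
Audio total: 176 + 640 = 816 kbps = 0.816 Mbps.
Total bitrate: 6.9 + 0.816 = 7.716 Mbps.
Stream data: 7.716 Mbps × 3000 s = 23148.0 Mb.
With 12% container overhead: ×1.12.
25,926 Mb ÷ 8 = 3,241 MB → 3.241 GB.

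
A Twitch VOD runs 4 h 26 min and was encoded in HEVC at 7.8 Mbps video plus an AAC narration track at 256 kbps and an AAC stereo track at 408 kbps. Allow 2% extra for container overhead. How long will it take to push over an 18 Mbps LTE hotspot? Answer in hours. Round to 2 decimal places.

4 h 26 min = 266 min = 15960 s
Audio total: 256 + 408 = 664 kbps = 0.664 Mbps.
Total bitrate: 8.464 Mbps.
File: 8.464 Mbps × 15960 s = 135085.4 Mb.
With 2% container overhead: ×1.02. → 137787.1 Mb.
At 18 Mbps: 137787.1 / 18 = 7654.8 s ≈ 2.13 hours.

2.13 hours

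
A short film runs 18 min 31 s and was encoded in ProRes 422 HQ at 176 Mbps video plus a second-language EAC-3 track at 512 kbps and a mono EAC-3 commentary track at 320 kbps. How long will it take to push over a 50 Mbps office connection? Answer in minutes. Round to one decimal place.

18 min 31 s = 1111 s
Audio total: 512 + 320 = 832 kbps = 0.832 Mbps.
Total bitrate: 176.832 Mbps.
File: 176.832 Mbps × 1111 s = 196460.4 Mb.
At 50 Mbps: 196460.4 / 50 = 3929.2 s ≈ 65.5 minutes.

65.5 minutes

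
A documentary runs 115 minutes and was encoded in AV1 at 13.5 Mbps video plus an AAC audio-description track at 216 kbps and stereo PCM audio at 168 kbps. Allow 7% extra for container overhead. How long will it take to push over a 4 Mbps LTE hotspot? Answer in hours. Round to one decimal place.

115 min = 6900 s
Audio total: 216 + 168 = 384 kbps = 0.384 Mbps.
Total bitrate: 13.884 Mbps.
File: 13.884 Mbps × 6900 s = 95799.6 Mb.
With 7% container overhead: ×1.07. → 102505.6 Mb.
At 4 Mbps: 102505.6 / 4 = 25626.4 s ≈ 7.12 hours.

7.1 hours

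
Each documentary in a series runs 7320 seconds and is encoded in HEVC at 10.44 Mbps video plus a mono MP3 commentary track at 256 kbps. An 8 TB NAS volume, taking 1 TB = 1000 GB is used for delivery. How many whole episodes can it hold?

817

Audio: 256 kbps = 0.256 Mbps.
Total bitrate: 10.696 Mbps.
Per item: 10.696 Mbps × 7320 s = 78,295 Mb = 9,787 MB.
Capacity: 8 TB = 64,000,000 Mb; 817.42 items → 817 complete.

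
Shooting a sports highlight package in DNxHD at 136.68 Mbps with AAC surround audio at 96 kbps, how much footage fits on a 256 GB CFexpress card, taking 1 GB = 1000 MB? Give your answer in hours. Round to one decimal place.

Audio: 96 kbps = 0.096 Mbps.
Total bitrate: 136.68 + 0.096 = 136.776 Mbps.
Capacity: 256 GB = 2,048,000 Mb.
Recording time: 2,048,000 / 136.776 = 14,973 s ≈ 4.16 hours.

4.2 hours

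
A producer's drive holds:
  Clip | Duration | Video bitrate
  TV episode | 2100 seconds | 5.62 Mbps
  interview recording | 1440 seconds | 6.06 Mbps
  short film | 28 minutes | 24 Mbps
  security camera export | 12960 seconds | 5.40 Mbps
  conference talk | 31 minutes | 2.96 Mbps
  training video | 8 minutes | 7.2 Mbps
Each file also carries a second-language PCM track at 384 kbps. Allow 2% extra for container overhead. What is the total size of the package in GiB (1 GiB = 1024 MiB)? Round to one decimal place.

17.5 GiB

Audio: 384 kbps = 0.384 Mbps.
TV episode: 6.004 Mbps × 2100 s × 1.02 = 12860.6 Mb
interview recording: 6.444 Mbps × 1440 s × 1.02 = 9464.9 Mb
short film: 24.384 Mbps × 1680 s × 1.02 = 41784.4 Mb
security camera export: 5.784 Mbps × 12960 s × 1.02 = 76459.9 Mb
conference talk: 3.344 Mbps × 1860 s × 1.02 = 6344.2 Mb
training video: 7.584 Mbps × 480 s × 1.02 = 3713.1 Mb
Total: 150627.2 Mb = 18828.4 MB.
= 17.54 GiB.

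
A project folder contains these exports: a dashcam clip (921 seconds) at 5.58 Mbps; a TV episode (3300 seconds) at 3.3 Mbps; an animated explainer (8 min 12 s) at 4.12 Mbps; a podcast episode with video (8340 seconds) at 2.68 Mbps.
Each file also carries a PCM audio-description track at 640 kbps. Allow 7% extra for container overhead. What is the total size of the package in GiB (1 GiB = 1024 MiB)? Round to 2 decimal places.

Audio: 640 kbps = 0.640 Mbps.
dashcam clip: 6.220 Mbps × 921 s × 1.07 = 6129.6 Mb
TV episode: 3.940 Mbps × 3300 s × 1.07 = 13912.1 Mb
animated explainer: 4.760 Mbps × 492 s × 1.07 = 2505.9 Mb
podcast episode with video: 3.320 Mbps × 8340 s × 1.07 = 29627.0 Mb
Total: 52174.6 Mb = 6521.8 MB.
= 6.074 GiB.

6.07 GiB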